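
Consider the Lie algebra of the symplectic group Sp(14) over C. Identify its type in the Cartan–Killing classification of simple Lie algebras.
This is sp(14), which has dimension 14(14+1)/2 = 105 and rank 14/2 = 7. In the classification of classical Lie algebras, the symplectic algebra sp(2n) has type C_n; here n = 7, so the Dynkin diagram is a chain of 7 nodes with a double edge at one end; the terminal node there is the unique long simple root (C_7). Hence the type is C_7.

C_7 (sp(14))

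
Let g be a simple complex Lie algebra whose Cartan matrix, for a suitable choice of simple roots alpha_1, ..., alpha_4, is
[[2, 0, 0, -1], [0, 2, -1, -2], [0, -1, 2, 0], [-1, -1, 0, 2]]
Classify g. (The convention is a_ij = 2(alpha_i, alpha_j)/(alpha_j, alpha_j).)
The matrix has rank 4 with 2's on the diagonal. Reading the off-diagonal entries as Dynkin edges (a single edge where a_ij = a_ji = -1; a double or triple edge where a_ij * a_ji = 2 or 3), the diagram is a chain of 4 nodes with a double edge between the middle two (F_4). One simple-root ordering that puts it in standard form is (alpha_3, alpha_2, alpha_4, alpha_1). So the algebra is type F_4.

F4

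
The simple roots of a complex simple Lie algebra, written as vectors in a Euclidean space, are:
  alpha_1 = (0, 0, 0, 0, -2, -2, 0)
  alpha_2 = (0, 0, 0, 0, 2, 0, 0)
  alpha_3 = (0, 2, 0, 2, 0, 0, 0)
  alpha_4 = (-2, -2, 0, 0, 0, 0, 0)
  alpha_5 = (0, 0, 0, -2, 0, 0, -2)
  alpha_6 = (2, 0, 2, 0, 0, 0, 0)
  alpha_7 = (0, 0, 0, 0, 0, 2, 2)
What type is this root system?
Compute the Cartan integers a_ij = 2(alpha_i, alpha_j)/(alpha_j, alpha_j); the resulting 7x7 Cartan matrix is
[[2, -2, 0, 0, 0, 0, -1], [-1, 2, 0, 0, 0, 0, 0], [0, 0, 2, -1, -1, 0, 0], [0, 0, -1, 2, 0, -1, 0], [0, 0, -1, 0, 2, 0, -1], [0, 0, 0, -1, 0, 2, 0], [-1, 0, 0, 0, -1, 0, 2]].
The roots have two lengths (squared-length ratio 2:1); the short ones are alpha_{2}. The associated Dynkin diagram is a chain of 7 nodes with a double edge at one end; the terminal node there is the unique short simple root (B_7), so the type is B_7 (the algebra so(15)).

B_7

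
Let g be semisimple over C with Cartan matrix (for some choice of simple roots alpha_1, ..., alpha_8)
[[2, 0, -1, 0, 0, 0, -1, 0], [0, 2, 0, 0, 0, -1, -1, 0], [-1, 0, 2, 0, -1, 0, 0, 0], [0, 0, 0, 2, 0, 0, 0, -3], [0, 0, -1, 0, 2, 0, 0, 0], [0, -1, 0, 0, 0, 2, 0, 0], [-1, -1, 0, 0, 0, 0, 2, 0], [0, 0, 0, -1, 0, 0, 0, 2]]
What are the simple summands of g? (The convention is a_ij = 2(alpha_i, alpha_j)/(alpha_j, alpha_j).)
The diagram associated to this matrix has two connected components: the simple roots {alpha_1, alpha_2, alpha_3, alpha_5, alpha_6, alpha_7} form a chain of 6 nodes with single edges (A_6), and {alpha_4, alpha_8} form two nodes joined by a triple edge (G_2). A semisimple Lie algebra decomposes uniquely as the direct sum of simple ideals, one per connected component of its Dynkin diagram, so g ≅ A_6 ⊕ G_2 (dimension 48 + 14 = 62).

A6 + G2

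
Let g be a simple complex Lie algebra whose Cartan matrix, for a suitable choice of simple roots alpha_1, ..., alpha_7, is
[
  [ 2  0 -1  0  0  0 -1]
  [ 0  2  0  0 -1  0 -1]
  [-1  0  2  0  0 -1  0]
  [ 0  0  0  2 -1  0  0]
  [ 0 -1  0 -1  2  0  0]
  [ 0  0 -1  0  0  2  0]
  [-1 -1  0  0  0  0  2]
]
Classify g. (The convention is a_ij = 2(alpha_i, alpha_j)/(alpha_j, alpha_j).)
The matrix has rank 7 with 2's on the diagonal. Reading the off-diagonal entries as Dynkin edges (a single edge where a_ij = a_ji = -1; a double or triple edge where a_ij * a_ji = 2 or 3), the diagram is a chain of 7 nodes with single edges (A_7). One simple-root ordering that puts it in standard form is (alpha_6, alpha_3, alpha_1, alpha_7, alpha_2, alpha_5, alpha_4). So the algebra is type A_7, i.e. sl(8).

A_7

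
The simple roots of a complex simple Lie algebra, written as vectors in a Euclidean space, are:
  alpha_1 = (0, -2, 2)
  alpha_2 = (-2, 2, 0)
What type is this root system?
A2

Compute the Cartan integers a_ij = 2(alpha_i, alpha_j)/(alpha_j, alpha_j); the resulting 2x2 Cartan matrix is
[[2, -1], [-1, 2]].
All simple roots have the same length, so the diagram is simply laced. The associated Dynkin diagram is a chain of 2 nodes with single edges (A_2), so the type is A_2 (the algebra sl(3)).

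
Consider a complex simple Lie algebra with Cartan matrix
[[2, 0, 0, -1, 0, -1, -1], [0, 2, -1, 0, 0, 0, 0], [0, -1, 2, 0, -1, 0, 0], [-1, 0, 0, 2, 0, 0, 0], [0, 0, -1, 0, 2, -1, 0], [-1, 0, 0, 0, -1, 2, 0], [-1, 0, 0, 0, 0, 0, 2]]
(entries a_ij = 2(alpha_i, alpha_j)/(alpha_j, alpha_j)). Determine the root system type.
The matrix has rank 7 with 2's on the diagonal. Reading the off-diagonal entries as Dynkin edges (a single edge where a_ij = a_ji = -1; a double or triple edge where a_ij * a_ji = 2 or 3), the diagram is a chain of 5 nodes with a fork of two nodes at one end (D_7). One simple-root ordering that puts it in standard form is (alpha_2, alpha_3, alpha_5, alpha_6, alpha_1, alpha_4, alpha_7). So the algebra is type D_7, i.e. so(14).

D_7 (so(14))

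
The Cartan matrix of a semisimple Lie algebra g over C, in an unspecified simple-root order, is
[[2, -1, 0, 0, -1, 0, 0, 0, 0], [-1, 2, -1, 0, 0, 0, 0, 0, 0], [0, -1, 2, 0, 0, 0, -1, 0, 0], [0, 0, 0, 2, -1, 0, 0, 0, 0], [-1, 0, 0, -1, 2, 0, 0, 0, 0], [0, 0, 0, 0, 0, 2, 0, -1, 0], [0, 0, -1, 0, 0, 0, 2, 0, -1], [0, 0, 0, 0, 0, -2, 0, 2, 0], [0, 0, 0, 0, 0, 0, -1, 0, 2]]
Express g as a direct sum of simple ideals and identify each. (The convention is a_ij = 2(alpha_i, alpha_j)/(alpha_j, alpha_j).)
The diagram associated to this matrix has two connected components: the simple roots {alpha_1, alpha_2, alpha_3, alpha_4, alpha_5, alpha_7, alpha_9} form a chain of 7 nodes with single edges (A_7), and {alpha_6, alpha_8} form a chain of 2 nodes with a double edge at one end; the terminal node there is the unique short simple root (B_2). A semisimple Lie algebra decomposes uniquely as the direct sum of simple ideals, one per connected component of its Dynkin diagram, so g ≅ A_7 ⊕ B_2 (dimension 63 + 10 = 73).

type A_7 + type B_2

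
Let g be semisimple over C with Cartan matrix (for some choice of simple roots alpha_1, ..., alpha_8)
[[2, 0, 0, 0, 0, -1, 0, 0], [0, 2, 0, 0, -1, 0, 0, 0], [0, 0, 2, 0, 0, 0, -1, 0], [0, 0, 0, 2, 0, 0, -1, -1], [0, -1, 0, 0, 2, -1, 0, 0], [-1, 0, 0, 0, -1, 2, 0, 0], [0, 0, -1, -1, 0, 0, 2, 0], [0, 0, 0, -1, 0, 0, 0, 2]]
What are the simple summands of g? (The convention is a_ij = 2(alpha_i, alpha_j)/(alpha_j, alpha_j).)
A4 ⊕ A4

The diagram associated to this matrix has two connected components: the simple roots {alpha_1, alpha_2, alpha_5, alpha_6} form a chain of 4 nodes with single edges (A_4), and {alpha_3, alpha_4, alpha_7, alpha_8} form a chain of 4 nodes with single edges (A_4). A semisimple Lie algebra decomposes uniquely as the direct sum of simple ideals, one per connected component of its Dynkin diagram, so g ≅ A_4 ⊕ A_4 (dimension 24 + 24 = 48).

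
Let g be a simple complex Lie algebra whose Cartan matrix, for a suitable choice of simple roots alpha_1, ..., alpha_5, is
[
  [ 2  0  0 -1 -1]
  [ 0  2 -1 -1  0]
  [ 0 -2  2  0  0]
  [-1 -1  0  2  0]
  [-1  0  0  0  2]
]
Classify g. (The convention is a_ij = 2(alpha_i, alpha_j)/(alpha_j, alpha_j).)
The matrix has rank 5 with 2's on the diagonal. Reading the off-diagonal entries as Dynkin edges (a single edge where a_ij = a_ji = -1; a double or triple edge where a_ij * a_ji = 2 or 3), the diagram is a chain of 5 nodes with a double edge at one end; the terminal node there is the unique long simple root (C_5). One simple-root ordering that puts it in standard form is (alpha_5, alpha_1, alpha_4, alpha_2, alpha_3). So the algebra is type C_5, i.e. sp(10).

C_5 (sp(10))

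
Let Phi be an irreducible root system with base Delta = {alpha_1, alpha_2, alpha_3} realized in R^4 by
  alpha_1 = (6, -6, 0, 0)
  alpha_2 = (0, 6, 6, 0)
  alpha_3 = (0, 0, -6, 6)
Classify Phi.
Compute the Cartan integers a_ij = 2(alpha_i, alpha_j)/(alpha_j, alpha_j); the resulting 3x3 Cartan matrix is
[[2, -1, 0], [-1, 2, -1], [0, -1, 2]].
All simple roots have the same length, so the diagram is simply laced. The associated Dynkin diagram is a chain of 3 nodes with single edges (A_3), so the type is A_3 (the algebra sl(4)).

A_3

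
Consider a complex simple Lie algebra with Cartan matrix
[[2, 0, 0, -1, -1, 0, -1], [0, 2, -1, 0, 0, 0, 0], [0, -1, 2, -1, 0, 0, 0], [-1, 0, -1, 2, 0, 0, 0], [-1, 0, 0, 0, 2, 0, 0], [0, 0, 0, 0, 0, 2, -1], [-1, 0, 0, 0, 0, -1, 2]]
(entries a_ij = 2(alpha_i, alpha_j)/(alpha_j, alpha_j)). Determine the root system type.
E_7

The matrix has rank 7 with 2's on the diagonal. Reading the off-diagonal entries as Dynkin edges (a single edge where a_ij = a_ji = -1; a double or triple edge where a_ij * a_ji = 2 or 3), the diagram is a chain of 6 nodes with one extra node attached to the third node from one end (E_7). One simple-root ordering that puts it in standard form is (alpha_6, alpha_5, alpha_7, alpha_1, alpha_4, alpha_3, alpha_2). So the algebra is type E_7.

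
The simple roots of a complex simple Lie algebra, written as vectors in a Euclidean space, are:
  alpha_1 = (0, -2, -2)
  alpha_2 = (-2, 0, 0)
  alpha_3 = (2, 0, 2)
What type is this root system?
Compute the Cartan integers a_ij = 2(alpha_i, alpha_j)/(alpha_j, alpha_j); the resulting 3x3 Cartan matrix is
[[2, 0, -1], [0, 2, -1], [-1, -2, 2]].
The roots have two lengths (squared-length ratio 2:1); the short ones are alpha_{2}. The associated Dynkin diagram is a chain of 3 nodes with a double edge at one end; the terminal node there is the unique short simple root (B_3), so the type is B_3 (the algebra so(7)).

B_3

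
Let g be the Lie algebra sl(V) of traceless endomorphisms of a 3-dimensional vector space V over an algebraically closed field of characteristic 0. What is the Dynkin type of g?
This is sl(3), which has dimension 3^2 - 1 = 8 and rank 3 - 1 = 2 (a Cartan subalgebra is the diagonal traceless matrices). In the classification of classical Lie algebras, the special linear algebra sl(n+1) has type A_n; here n = 2, so the Dynkin diagram is a chain of 2 nodes with single edges (A_2). Hence the type is A_2.

A_2 (sl(3))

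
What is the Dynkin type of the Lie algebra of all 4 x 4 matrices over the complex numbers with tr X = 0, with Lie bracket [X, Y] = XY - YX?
type A_3

This is sl(4), which has dimension 4^2 - 1 = 15 and rank 4 - 1 = 3 (a Cartan subalgebra is the diagonal traceless matrices). In the classification of classical Lie algebras, the special linear algebra sl(n+1) has type A_n; here n = 3, so the Dynkin diagram is a chain of 3 nodes with single edges (A_3). Hence the type is A_3.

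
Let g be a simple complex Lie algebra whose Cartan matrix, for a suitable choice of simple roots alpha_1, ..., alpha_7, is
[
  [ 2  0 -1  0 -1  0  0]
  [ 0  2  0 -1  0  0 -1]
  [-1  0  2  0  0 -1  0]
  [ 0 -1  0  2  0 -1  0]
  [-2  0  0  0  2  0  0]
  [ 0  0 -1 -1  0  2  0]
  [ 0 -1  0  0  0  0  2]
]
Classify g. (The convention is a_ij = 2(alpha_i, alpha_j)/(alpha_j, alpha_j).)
The matrix has rank 7 with 2's on the diagonal. Reading the off-diagonal entries as Dynkin edges (a single edge where a_ij = a_ji = -1; a double or triple edge where a_ij * a_ji = 2 or 3), the diagram is a chain of 7 nodes with a double edge at one end; the terminal node there is the unique long simple root (C_7). One simple-root ordering that puts it in standard form is (alpha_7, alpha_2, alpha_4, alpha_6, alpha_3, alpha_1, alpha_5). So the algebra is type C_7, i.e. sp(14).

C_7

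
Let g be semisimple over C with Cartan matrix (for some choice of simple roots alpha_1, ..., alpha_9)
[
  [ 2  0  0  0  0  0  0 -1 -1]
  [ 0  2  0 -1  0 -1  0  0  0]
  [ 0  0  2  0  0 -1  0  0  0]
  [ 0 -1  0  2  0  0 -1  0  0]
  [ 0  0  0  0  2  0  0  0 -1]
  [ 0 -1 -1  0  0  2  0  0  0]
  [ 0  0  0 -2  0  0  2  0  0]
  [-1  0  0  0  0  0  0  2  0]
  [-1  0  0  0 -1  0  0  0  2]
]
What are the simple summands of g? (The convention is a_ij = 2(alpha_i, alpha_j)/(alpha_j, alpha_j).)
A4 ⊕ C5

The diagram associated to this matrix has two connected components: the simple roots {alpha_1, alpha_5, alpha_8, alpha_9} form a chain of 4 nodes with single edges (A_4), and {alpha_2, alpha_3, alpha_4, alpha_6, alpha_7} form a chain of 5 nodes with a double edge at one end; the terminal node there is the unique long simple root (C_5). A semisimple Lie algebra decomposes uniquely as the direct sum of simple ideals, one per connected component of its Dynkin diagram, so g ≅ A_4 ⊕ C_5 (dimension 24 + 55 = 79).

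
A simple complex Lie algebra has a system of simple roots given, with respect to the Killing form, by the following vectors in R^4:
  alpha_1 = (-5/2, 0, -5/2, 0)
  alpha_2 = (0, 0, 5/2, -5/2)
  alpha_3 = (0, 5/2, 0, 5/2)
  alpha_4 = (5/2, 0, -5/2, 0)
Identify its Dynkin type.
Compute the Cartan integers a_ij = 2(alpha_i, alpha_j)/(alpha_j, alpha_j); the resulting 4x4 Cartan matrix is
[[2, -1, 0, 0], [-1, 2, -1, -1], [0, -1, 2, 0], [0, -1, 0, 2]].
All simple roots have the same length, so the diagram is simply laced. The associated Dynkin diagram is a chain of 2 nodes with a fork of two nodes at one end (D_4), so the type is D_4 (the algebra so(8)).

D_4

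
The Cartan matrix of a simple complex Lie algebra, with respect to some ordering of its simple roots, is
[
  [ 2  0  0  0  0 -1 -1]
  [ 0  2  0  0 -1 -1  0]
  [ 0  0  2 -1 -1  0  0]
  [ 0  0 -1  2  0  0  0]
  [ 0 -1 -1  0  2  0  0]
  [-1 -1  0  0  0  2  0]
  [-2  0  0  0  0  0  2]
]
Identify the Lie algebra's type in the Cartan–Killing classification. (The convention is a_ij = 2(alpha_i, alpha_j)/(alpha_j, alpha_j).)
The matrix has rank 7 with 2's on the diagonal. Reading the off-diagonal entries as Dynkin edges (a single edge where a_ij = a_ji = -1; a double or triple edge where a_ij * a_ji = 2 or 3), the diagram is a chain of 7 nodes with a double edge at one end; the terminal node there is the unique long simple root (C_7). One simple-root ordering that puts it in standard form is (alpha_4, alpha_3, alpha_5, alpha_2, alpha_6, alpha_1, alpha_7). So the algebra is type C_7, i.e. sp(14).

C_7 (sp(14))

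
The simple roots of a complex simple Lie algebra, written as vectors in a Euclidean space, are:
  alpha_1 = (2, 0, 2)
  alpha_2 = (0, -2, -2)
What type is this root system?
Compute the Cartan integers a_ij = 2(alpha_i, alpha_j)/(alpha_j, alpha_j); the resulting 2x2 Cartan matrix is
[[2, -1], [-1, 2]].
All simple roots have the same length, so the diagram is simply laced. The associated Dynkin diagram is a chain of 2 nodes with single edges (A_2), so the type is A_2 (the algebra sl(3)).

A_2 (sl(3))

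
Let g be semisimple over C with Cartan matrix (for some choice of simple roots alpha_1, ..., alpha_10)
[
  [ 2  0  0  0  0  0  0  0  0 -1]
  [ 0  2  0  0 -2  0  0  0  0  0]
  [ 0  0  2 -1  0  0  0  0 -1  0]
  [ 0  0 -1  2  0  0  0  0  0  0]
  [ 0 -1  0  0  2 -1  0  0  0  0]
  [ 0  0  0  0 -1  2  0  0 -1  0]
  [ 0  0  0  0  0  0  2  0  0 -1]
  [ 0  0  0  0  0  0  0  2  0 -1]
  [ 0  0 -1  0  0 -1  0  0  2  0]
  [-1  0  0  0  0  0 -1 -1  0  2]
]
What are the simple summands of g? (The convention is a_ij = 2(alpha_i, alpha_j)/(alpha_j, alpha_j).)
C_6 (sp(12)) + D_4 (so(8))

The diagram associated to this matrix has two connected components: the simple roots {alpha_2, alpha_3, alpha_4, alpha_5, alpha_6, alpha_9} form a chain of 6 nodes with a double edge at one end; the terminal node there is the unique long simple root (C_6), and {alpha_1, alpha_7, alpha_8, alpha_10} form a chain of 2 nodes with a fork of two nodes at one end (D_4). A semisimple Lie algebra decomposes uniquely as the direct sum of simple ideals, one per connected component of its Dynkin diagram, so g ≅ C_6 ⊕ D_4 (dimension 78 + 28 = 106).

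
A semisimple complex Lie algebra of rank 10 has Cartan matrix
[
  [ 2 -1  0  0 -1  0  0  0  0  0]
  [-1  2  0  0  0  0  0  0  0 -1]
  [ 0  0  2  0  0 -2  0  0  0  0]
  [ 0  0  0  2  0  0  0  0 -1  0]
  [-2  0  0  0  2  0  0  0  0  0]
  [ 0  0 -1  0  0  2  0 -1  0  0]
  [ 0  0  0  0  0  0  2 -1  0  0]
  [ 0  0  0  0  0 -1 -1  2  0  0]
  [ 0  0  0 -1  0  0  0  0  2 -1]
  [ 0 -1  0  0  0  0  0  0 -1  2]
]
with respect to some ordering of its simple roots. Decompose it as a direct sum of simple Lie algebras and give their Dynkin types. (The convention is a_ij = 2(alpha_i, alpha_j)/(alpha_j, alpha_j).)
The diagram associated to this matrix has two connected components: the simple roots {alpha_3, alpha_6, alpha_7, alpha_8} form a chain of 4 nodes with a double edge at one end; the terminal node there is the unique long simple root (C_4), and {alpha_1, alpha_2, alpha_4, alpha_5, alpha_9, alpha_10} form a chain of 6 nodes with a double edge at one end; the terminal node there is the unique long simple root (C_6). A semisimple Lie algebra decomposes uniquely as the direct sum of simple ideals, one per connected component of its Dynkin diagram, so g ≅ C_4 ⊕ C_6 (dimension 36 + 78 = 114).

type C_4 + type C_6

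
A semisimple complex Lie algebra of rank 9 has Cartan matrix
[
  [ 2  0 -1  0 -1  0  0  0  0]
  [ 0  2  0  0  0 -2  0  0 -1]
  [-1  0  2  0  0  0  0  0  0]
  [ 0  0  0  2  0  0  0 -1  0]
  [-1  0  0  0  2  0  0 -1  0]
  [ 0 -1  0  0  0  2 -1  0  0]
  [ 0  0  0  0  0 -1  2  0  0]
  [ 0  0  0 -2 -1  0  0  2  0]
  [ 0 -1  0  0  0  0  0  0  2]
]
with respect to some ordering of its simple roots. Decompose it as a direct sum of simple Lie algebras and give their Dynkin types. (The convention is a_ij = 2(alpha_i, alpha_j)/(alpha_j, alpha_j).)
B_5 ⊕ F_4

The diagram associated to this matrix has two connected components: the simple roots {alpha_1, alpha_3, alpha_4, alpha_5, alpha_8} form a chain of 5 nodes with a double edge at one end; the terminal node there is the unique short simple root (B_5), and {alpha_2, alpha_6, alpha_7, alpha_9} form a chain of 4 nodes with a double edge between the middle two (F_4). A semisimple Lie algebra decomposes uniquely as the direct sum of simple ideals, one per connected component of its Dynkin diagram, so g ≅ B_5 ⊕ F_4 (dimension 55 + 52 = 107).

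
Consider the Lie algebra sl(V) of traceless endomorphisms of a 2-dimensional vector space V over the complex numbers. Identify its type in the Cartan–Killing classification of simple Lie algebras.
This is sl(2), which has dimension 2^2 - 1 = 3 and rank 2 - 1 = 1 (a Cartan subalgebra is the diagonal traceless matrices). In the classification of classical Lie algebras, the special linear algebra sl(n+1) has type A_n; here n = 1, so the Dynkin diagram is a chain of 1 nodes with single edges (A_1). Hence the type is A_1.

A_1 (sl(2))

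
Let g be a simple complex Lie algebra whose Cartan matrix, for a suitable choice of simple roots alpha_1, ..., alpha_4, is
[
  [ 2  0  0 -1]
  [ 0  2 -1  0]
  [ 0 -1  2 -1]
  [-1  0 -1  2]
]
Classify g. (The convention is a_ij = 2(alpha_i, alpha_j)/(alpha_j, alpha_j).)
The matrix has rank 4 with 2's on the diagonal. Reading the off-diagonal entries as Dynkin edges (a single edge where a_ij = a_ji = -1; a double or triple edge where a_ij * a_ji = 2 or 3), the diagram is a chain of 4 nodes with single edges (A_4). One simple-root ordering that puts it in standard form is (alpha_2, alpha_3, alpha_4, alpha_1). So the algebra is type A_4, i.e. sl(5).

A_4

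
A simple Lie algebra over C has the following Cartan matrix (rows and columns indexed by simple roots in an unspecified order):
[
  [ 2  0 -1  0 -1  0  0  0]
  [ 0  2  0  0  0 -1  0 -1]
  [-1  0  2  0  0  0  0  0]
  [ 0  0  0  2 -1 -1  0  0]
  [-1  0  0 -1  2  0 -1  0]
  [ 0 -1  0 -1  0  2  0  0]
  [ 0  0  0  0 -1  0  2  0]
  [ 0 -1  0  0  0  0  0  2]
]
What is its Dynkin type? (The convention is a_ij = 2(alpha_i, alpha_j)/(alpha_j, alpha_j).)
The matrix has rank 8 with 2's on the diagonal. Reading the off-diagonal entries as Dynkin edges (a single edge where a_ij = a_ji = -1; a double or triple edge where a_ij * a_ji = 2 or 3), the diagram is a chain of 7 nodes with one extra node attached to the third node from one end (E_8). One simple-root ordering that puts it in standard form is (alpha_3, alpha_7, alpha_1, alpha_5, alpha_4, alpha_6, alpha_2, alpha_8). So the algebra is type E_8.

E_8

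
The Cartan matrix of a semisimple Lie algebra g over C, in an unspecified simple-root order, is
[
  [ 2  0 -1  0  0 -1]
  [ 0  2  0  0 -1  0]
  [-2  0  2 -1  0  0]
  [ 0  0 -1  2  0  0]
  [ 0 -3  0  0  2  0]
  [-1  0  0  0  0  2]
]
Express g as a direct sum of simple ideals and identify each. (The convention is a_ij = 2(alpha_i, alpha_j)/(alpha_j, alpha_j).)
F_4 ⊕ G_2

The diagram associated to this matrix has two connected components: the simple roots {alpha_1, alpha_3, alpha_4, alpha_6} form a chain of 4 nodes with a double edge between the middle two (F_4), and {alpha_2, alpha_5} form two nodes joined by a triple edge (G_2). A semisimple Lie algebra decomposes uniquely as the direct sum of simple ideals, one per connected component of its Dynkin diagram, so g ≅ F_4 ⊕ G_2 (dimension 52 + 14 = 66).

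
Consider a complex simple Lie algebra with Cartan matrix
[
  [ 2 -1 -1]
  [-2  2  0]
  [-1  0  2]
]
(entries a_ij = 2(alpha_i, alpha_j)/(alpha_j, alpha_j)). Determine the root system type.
The matrix has rank 3 with 2's on the diagonal. Reading the off-diagonal entries as Dynkin edges (a single edge where a_ij = a_ji = -1; a double or triple edge where a_ij * a_ji = 2 or 3), the diagram is a chain of 3 nodes with a double edge at one end; the terminal node there is the unique long simple root (C_3). One simple-root ordering that puts it in standard form is (alpha_3, alpha_1, alpha_2). So the algebra is type C_3, i.e. sp(6).

C_3 (sp(6))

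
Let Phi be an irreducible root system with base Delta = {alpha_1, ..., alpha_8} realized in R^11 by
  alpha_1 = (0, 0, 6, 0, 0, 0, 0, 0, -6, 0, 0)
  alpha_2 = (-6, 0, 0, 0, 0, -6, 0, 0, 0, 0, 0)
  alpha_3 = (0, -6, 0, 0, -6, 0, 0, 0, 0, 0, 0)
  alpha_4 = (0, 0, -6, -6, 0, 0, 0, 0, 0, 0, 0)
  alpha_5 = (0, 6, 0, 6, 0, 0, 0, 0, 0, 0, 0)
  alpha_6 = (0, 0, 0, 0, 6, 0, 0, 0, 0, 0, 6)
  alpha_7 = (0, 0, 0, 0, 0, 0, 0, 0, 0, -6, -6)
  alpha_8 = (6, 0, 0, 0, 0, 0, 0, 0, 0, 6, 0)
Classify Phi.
Compute the Cartan integers a_ij = 2(alpha_i, alpha_j)/(alpha_j, alpha_j); the resulting 8x8 Cartan matrix is
[[2, 0, 0, -1, 0, 0, 0, 0], [0, 2, 0, 0, 0, 0, 0, -1], [0, 0, 2, 0, -1, -1, 0, 0], [-1, 0, 0, 2, -1, 0, 0, 0], [0, 0, -1, -1, 2, 0, 0, 0], [0, 0, -1, 0, 0, 2, -1, 0], [0, 0, 0, 0, 0, -1, 2, -1], [0, -1, 0, 0, 0, 0, -1, 2]].
All simple roots have the same length, so the diagram is simply laced. The associated Dynkin diagram is a chain of 8 nodes with single edges (A_8), so the type is A_8 (the algebra sl(9)).

A8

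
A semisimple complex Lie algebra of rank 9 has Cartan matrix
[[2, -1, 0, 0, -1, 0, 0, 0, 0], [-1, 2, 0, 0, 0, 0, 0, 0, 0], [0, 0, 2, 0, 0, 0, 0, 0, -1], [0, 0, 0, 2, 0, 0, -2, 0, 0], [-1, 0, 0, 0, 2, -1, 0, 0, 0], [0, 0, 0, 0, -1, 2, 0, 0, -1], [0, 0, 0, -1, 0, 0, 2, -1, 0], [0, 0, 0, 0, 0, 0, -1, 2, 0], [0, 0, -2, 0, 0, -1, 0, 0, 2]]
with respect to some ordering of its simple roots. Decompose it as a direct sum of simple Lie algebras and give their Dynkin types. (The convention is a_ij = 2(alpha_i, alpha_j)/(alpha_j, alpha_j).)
B6 ⊕ C3

The diagram associated to this matrix has two connected components: the simple roots {alpha_1, alpha_2, alpha_3, alpha_5, alpha_6, alpha_9} form a chain of 6 nodes with a double edge at one end; the terminal node there is the unique short simple root (B_6), and {alpha_4, alpha_7, alpha_8} form a chain of 3 nodes with a double edge at one end; the terminal node there is the unique long simple root (C_3). A semisimple Lie algebra decomposes uniquely as the direct sum of simple ideals, one per connected component of its Dynkin diagram, so g ≅ B_6 ⊕ C_3 (dimension 78 + 21 = 99).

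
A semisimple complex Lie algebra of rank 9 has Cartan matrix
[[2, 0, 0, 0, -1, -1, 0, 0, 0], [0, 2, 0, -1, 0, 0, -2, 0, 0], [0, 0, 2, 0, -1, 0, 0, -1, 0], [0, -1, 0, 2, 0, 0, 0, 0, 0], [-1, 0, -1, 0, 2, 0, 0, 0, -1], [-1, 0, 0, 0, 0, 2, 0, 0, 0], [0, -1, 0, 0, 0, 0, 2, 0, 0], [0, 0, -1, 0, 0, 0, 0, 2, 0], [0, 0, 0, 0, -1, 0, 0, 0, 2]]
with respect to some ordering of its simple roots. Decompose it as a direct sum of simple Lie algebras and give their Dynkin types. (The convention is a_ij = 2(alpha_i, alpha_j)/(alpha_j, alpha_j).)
The diagram associated to this matrix has two connected components: the simple roots {alpha_2, alpha_4, alpha_7} form a chain of 3 nodes with a double edge at one end; the terminal node there is the unique short simple root (B_3), and {alpha_1, alpha_3, alpha_5, alpha_6, alpha_8, alpha_9} form a chain of 5 nodes with one extra node attached to the third node from one end (E_6). A semisimple Lie algebra decomposes uniquely as the direct sum of simple ideals, one per connected component of its Dynkin diagram, so g ≅ B_3 ⊕ E_6 (dimension 21 + 78 = 99).

B3 ⊕ E6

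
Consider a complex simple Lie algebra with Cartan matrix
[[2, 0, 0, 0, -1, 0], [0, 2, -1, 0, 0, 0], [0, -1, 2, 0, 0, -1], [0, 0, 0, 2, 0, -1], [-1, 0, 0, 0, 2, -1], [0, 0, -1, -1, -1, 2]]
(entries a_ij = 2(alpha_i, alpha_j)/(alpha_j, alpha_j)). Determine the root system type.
The matrix has rank 6 with 2's on the diagonal. Reading the off-diagonal entries as Dynkin edges (a single edge where a_ij = a_ji = -1; a double or triple edge where a_ij * a_ji = 2 or 3), the diagram is a chain of 5 nodes with one extra node attached to the third node from one end (E_6). One simple-root ordering that puts it in standard form is (alpha_2, alpha_4, alpha_3, alpha_6, alpha_5, alpha_1). So the algebra is type E_6.

E_6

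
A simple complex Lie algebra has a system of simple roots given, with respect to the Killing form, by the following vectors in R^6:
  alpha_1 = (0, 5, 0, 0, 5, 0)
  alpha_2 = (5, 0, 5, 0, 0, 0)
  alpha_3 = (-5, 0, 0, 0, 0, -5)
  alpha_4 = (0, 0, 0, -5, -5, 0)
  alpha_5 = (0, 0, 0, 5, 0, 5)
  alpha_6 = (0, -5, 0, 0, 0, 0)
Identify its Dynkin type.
Compute the Cartan integers a_ij = 2(alpha_i, alpha_j)/(alpha_j, alpha_j); the resulting 6x6 Cartan matrix is
[[2, 0, 0, -1, 0, -2], [0, 2, -1, 0, 0, 0], [0, -1, 2, 0, -1, 0], [-1, 0, 0, 2, -1, 0], [0, 0, -1, -1, 2, 0], [-1, 0, 0, 0, 0, 2]].
The roots have two lengths (squared-length ratio 2:1); the short ones are alpha_{6}. The associated Dynkin diagram is a chain of 6 nodes with a double edge at one end; the terminal node there is the unique short simple root (B_6), so the type is B_6 (the algebra so(13)).

type B_6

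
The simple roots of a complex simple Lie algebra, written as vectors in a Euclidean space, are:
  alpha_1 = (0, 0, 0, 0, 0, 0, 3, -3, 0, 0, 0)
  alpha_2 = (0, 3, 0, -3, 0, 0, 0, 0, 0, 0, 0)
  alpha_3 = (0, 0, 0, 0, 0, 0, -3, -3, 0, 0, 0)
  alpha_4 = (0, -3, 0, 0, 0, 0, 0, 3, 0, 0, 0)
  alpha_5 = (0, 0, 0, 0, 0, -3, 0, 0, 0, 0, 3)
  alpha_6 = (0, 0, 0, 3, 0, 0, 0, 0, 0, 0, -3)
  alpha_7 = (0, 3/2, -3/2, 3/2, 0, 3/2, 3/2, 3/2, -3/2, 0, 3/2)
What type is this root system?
E_7

Compute the Cartan integers a_ij = 2(alpha_i, alpha_j)/(alpha_j, alpha_j); the resulting 7x7 Cartan matrix is
[[2, 0, 0, -1, 0, 0, 0], [0, 2, 0, -1, 0, -1, 0], [0, 0, 2, -1, 0, 0, -1], [-1, -1, -1, 2, 0, 0, 0], [0, 0, 0, 0, 2, -1, 0], [0, -1, 0, 0, -1, 2, 0], [0, 0, -1, 0, 0, 0, 2]].
All simple roots have the same length, so the diagram is simply laced. The associated Dynkin diagram is a chain of 6 nodes with one extra node attached to the third node from one end (E_7), so the type is E_7.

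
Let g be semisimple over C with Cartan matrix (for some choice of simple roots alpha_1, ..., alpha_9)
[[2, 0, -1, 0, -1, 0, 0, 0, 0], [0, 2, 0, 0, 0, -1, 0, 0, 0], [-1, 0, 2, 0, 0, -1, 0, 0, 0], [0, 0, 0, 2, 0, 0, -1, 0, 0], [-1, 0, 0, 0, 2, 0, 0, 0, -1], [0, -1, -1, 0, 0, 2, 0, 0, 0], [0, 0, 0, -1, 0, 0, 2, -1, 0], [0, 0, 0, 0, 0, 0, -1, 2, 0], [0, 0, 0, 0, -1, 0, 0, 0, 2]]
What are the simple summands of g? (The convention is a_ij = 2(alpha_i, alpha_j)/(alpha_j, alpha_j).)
A_3 (sl(4)) + A_6 (sl(7))

The diagram associated to this matrix has two connected components: the simple roots {alpha_4, alpha_7, alpha_8} form a chain of 3 nodes with single edges (A_3), and {alpha_1, alpha_2, alpha_3, alpha_5, alpha_6, alpha_9} form a chain of 6 nodes with single edges (A_6). A semisimple Lie algebra decomposes uniquely as the direct sum of simple ideals, one per connected component of its Dynkin diagram, so g ≅ A_3 ⊕ A_6 (dimension 15 + 48 = 63).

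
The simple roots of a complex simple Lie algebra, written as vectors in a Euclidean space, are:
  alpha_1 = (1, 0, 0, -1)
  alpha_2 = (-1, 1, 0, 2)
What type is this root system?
Compute the Cartan integers a_ij = 2(alpha_i, alpha_j)/(alpha_j, alpha_j); the resulting 2x2 Cartan matrix is
[[2, -1], [-3, 2]].
The roots have two lengths (squared-length ratio 3:1); the short ones are alpha_{1}. The associated Dynkin diagram is two nodes joined by a triple edge (G_2), so the type is G_2.

G_2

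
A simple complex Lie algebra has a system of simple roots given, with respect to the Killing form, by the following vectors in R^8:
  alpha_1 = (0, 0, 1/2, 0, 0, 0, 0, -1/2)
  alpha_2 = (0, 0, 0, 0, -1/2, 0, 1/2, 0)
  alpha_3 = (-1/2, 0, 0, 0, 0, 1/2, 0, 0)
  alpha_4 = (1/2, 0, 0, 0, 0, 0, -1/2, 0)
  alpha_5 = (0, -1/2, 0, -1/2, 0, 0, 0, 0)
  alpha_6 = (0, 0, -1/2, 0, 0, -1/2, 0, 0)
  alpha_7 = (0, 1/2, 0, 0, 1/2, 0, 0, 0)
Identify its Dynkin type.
A_7

Compute the Cartan integers a_ij = 2(alpha_i, alpha_j)/(alpha_j, alpha_j); the resulting 7x7 Cartan matrix is
[[2, 0, 0, 0, 0, -1, 0], [0, 2, 0, -1, 0, 0, -1], [0, 0, 2, -1, 0, -1, 0], [0, -1, -1, 2, 0, 0, 0], [0, 0, 0, 0, 2, 0, -1], [-1, 0, -1, 0, 0, 2, 0], [0, -1, 0, 0, -1, 0, 2]].
All simple roots have the same length, so the diagram is simply laced. The associated Dynkin diagram is a chain of 7 nodes with single edges (A_7), so the type is A_7 (the algebra sl(8)).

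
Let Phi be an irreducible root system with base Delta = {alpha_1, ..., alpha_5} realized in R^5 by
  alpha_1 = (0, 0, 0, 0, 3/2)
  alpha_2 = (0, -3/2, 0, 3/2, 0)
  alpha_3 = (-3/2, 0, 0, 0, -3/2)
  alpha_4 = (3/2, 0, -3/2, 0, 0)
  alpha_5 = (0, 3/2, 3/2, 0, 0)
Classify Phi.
B_5

Compute the Cartan integers a_ij = 2(alpha_i, alpha_j)/(alpha_j, alpha_j); the resulting 5x5 Cartan matrix is
[[2, 0, -1, 0, 0], [0, 2, 0, 0, -1], [-2, 0, 2, -1, 0], [0, 0, -1, 2, -1], [0, -1, 0, -1, 2]].
The roots have two lengths (squared-length ratio 2:1); the short ones are alpha_{1}. The associated Dynkin diagram is a chain of 5 nodes with a double edge at one end; the terminal node there is the unique short simple root (B_5), so the type is B_5 (the algebra so(11)).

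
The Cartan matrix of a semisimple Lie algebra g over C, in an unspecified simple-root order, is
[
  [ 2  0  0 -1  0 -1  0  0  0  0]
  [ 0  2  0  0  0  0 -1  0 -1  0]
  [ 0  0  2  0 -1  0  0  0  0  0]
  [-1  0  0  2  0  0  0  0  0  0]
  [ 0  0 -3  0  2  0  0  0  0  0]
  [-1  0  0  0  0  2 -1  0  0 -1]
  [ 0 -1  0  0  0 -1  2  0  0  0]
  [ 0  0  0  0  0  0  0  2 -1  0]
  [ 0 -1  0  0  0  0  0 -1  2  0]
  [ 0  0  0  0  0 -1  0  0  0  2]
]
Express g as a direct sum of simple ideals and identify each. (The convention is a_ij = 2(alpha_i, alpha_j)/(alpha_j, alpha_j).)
E8 ⊕ G2

The diagram associated to this matrix has two connected components: the simple roots {alpha_1, alpha_2, alpha_4, alpha_6, alpha_7, alpha_8, alpha_9, alpha_10} form a chain of 7 nodes with one extra node attached to the third node from one end (E_8), and {alpha_3, alpha_5} form two nodes joined by a triple edge (G_2). A semisimple Lie algebra decomposes uniquely as the direct sum of simple ideals, one per connected component of its Dynkin diagram, so g ≅ E_8 ⊕ G_2 (dimension 248 + 14 = 262).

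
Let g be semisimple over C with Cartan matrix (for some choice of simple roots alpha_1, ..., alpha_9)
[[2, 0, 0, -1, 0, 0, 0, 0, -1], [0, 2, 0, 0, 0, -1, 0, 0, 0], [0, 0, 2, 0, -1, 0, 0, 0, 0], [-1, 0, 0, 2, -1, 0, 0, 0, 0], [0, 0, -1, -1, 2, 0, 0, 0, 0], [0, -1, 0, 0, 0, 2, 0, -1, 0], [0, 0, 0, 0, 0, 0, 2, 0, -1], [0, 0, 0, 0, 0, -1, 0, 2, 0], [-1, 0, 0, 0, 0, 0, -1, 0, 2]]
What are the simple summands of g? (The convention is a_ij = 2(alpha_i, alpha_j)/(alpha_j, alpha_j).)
The diagram associated to this matrix has two connected components: the simple roots {alpha_2, alpha_6, alpha_8} form a chain of 3 nodes with single edges (A_3), and {alpha_1, alpha_3, alpha_4, alpha_5, alpha_7, alpha_9} form a chain of 6 nodes with single edges (A_6). A semisimple Lie algebra decomposes uniquely as the direct sum of simple ideals, one per connected component of its Dynkin diagram, so g ≅ A_3 ⊕ A_6 (dimension 15 + 48 = 63).

A_3 + A_6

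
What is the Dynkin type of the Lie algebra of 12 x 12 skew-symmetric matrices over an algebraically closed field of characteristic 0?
This is so(12) with 12 even, which has dimension 12(12-1)/2 = 66 and rank 12/2 = 6. In the classification of classical Lie algebras, the orthogonal algebra so(2n) in an even number of variables has type D_n; here n = 6, so the Dynkin diagram is a chain of 4 nodes with a fork of two nodes at one end (D_6). Hence the type is D_6.

D6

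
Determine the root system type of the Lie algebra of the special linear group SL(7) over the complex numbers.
A6

This is sl(7), which has dimension 7^2 - 1 = 48 and rank 7 - 1 = 6 (a Cartan subalgebra is the diagonal traceless matrices). In the classification of classical Lie algebras, the special linear algebra sl(n+1) has type A_n; here n = 6, so the Dynkin diagram is a chain of 6 nodes with single edges (A_6). Hence the type is A_6.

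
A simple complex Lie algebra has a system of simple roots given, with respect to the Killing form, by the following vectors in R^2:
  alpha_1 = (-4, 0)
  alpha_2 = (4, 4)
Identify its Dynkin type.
type B_2

Compute the Cartan integers a_ij = 2(alpha_i, alpha_j)/(alpha_j, alpha_j); the resulting 2x2 Cartan matrix is
[[2, -1], [-2, 2]].
The roots have two lengths (squared-length ratio 2:1); the short ones are alpha_{1}. The associated Dynkin diagram is a chain of 2 nodes with a double edge at one end; the terminal node there is the unique short simple root (B_2), so the type is B_2 (the algebra so(5)).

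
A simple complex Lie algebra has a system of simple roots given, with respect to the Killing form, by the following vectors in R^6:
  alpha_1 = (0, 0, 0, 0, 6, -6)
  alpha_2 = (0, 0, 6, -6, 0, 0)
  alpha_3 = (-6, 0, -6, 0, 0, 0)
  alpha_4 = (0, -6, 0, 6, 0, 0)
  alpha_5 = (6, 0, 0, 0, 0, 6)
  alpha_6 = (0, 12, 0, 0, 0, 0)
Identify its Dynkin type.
Compute the Cartan integers a_ij = 2(alpha_i, alpha_j)/(alpha_j, alpha_j); the resulting 6x6 Cartan matrix is
[[2, 0, 0, 0, -1, 0], [0, 2, -1, -1, 0, 0], [0, -1, 2, 0, -1, 0], [0, -1, 0, 2, 0, -1], [-1, 0, -1, 0, 2, 0], [0, 0, 0, -2, 0, 2]].
The roots have two lengths (squared-length ratio 2:1); the short ones are alpha_{1,2,3,4,5}. The associated Dynkin diagram is a chain of 6 nodes with a double edge at one end; the terminal node there is the unique long simple root (C_6), so the type is C_6 (the algebra sp(12)).

C6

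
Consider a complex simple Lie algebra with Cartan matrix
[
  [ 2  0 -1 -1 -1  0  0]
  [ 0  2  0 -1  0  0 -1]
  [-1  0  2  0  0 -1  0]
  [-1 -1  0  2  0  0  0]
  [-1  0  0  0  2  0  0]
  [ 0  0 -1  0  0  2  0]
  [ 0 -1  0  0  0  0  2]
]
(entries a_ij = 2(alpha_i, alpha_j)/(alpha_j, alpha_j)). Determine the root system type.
The matrix has rank 7 with 2's on the diagonal. Reading the off-diagonal entries as Dynkin edges (a single edge where a_ij = a_ji = -1; a double or triple edge where a_ij * a_ji = 2 or 3), the diagram is a chain of 6 nodes with one extra node attached to the third node from one end (E_7). One simple-root ordering that puts it in standard form is (alpha_6, alpha_5, alpha_3, alpha_1, alpha_4, alpha_2, alpha_7). So the algebra is type E_7.

E_7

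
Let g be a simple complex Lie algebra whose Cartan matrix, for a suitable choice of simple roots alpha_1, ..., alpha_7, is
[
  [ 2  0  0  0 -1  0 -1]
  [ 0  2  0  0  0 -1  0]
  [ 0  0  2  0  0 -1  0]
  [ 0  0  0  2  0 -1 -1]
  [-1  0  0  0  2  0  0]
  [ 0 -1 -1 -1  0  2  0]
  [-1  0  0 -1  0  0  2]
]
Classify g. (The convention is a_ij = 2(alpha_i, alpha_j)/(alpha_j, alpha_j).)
The matrix has rank 7 with 2's on the diagonal. Reading the off-diagonal entries as Dynkin edges (a single edge where a_ij = a_ji = -1; a double or triple edge where a_ij * a_ji = 2 or 3), the diagram is a chain of 5 nodes with a fork of two nodes at one end (D_7). One simple-root ordering that puts it in standard form is (alpha_5, alpha_1, alpha_7, alpha_4, alpha_6, alpha_2, alpha_3). So the algebra is type D_7, i.e. so(14).

D_7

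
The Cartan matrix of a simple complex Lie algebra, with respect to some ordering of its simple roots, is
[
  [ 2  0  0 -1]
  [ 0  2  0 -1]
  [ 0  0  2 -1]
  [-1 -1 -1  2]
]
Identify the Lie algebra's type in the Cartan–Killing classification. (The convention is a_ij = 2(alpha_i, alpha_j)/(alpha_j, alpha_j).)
D_4

The matrix has rank 4 with 2's on the diagonal. Reading the off-diagonal entries as Dynkin edges (a single edge where a_ij = a_ji = -1; a double or triple edge where a_ij * a_ji = 2 or 3), the diagram is a chain of 2 nodes with a fork of two nodes at one end (D_4). One simple-root ordering that puts it in standard form is (alpha_1, alpha_4, alpha_3, alpha_2). So the algebra is type D_4, i.e. so(8).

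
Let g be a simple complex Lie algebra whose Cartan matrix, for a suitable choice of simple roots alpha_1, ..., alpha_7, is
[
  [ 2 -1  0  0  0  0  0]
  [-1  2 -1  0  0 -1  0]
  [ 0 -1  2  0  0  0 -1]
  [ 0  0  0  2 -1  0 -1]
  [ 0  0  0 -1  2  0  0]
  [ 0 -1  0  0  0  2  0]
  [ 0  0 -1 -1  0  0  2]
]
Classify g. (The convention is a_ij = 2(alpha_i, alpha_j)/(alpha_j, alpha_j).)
D_7

The matrix has rank 7 with 2's on the diagonal. Reading the off-diagonal entries as Dynkin edges (a single edge where a_ij = a_ji = -1; a double or triple edge where a_ij * a_ji = 2 or 3), the diagram is a chain of 5 nodes with a fork of two nodes at one end (D_7). One simple-root ordering that puts it in standard form is (alpha_5, alpha_4, alpha_7, alpha_3, alpha_2, alpha_6, alpha_1). So the algebra is type D_7, i.e. so(14).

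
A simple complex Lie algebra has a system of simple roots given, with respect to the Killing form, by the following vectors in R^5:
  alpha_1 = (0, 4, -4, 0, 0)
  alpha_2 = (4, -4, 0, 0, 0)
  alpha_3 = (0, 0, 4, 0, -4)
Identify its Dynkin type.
Compute the Cartan integers a_ij = 2(alpha_i, alpha_j)/(alpha_j, alpha_j); the resulting 3x3 Cartan matrix is
[[2, -1, -1], [-1, 2, 0], [-1, 0, 2]].
All simple roots have the same length, so the diagram is simply laced. The associated Dynkin diagram is a chain of 3 nodes with single edges (A_3), so the type is A_3 (the algebra sl(4)).

A3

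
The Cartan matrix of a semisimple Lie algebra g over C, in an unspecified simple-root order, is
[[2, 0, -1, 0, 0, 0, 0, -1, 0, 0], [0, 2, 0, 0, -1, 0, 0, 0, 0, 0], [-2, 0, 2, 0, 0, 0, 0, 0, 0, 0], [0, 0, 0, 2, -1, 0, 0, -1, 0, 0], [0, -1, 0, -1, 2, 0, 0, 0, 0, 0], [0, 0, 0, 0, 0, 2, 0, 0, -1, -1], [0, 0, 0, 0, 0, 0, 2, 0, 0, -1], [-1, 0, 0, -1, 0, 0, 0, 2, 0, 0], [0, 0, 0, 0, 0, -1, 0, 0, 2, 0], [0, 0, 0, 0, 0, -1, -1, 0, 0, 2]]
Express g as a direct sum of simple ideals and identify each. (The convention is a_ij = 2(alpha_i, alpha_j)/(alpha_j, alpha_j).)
The diagram associated to this matrix has two connected components: the simple roots {alpha_6, alpha_7, alpha_9, alpha_10} form a chain of 4 nodes with single edges (A_4), and {alpha_1, alpha_2, alpha_3, alpha_4, alpha_5, alpha_8} form a chain of 6 nodes with a double edge at one end; the terminal node there is the unique long simple root (C_6). A semisimple Lie algebra decomposes uniquely as the direct sum of simple ideals, one per connected component of its Dynkin diagram, so g ≅ A_4 ⊕ C_6 (dimension 24 + 78 = 102).

type A_4 + type C_6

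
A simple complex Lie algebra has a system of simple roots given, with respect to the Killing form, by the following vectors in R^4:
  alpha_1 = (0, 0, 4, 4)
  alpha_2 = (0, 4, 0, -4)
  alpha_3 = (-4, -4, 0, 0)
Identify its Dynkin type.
A_3 (sl(4))

Compute the Cartan integers a_ij = 2(alpha_i, alpha_j)/(alpha_j, alpha_j); the resulting 3x3 Cartan matrix is
[[2, -1, 0], [-1, 2, -1], [0, -1, 2]].
All simple roots have the same length, so the diagram is simply laced. The associated Dynkin diagram is a chain of 3 nodes with single edges (A_3), so the type is A_3 (the algebra sl(4)).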